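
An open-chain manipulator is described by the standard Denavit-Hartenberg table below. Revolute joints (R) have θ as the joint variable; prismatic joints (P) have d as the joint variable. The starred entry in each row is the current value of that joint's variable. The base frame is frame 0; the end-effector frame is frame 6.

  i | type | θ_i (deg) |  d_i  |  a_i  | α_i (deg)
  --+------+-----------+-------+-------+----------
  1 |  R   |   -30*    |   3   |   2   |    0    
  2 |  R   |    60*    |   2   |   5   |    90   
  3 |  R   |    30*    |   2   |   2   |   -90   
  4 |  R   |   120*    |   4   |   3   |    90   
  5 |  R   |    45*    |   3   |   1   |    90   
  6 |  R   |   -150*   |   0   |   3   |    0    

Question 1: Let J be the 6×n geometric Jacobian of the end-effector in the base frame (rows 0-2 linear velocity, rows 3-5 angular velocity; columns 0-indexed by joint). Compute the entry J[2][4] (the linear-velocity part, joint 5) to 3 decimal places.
axis z_4 = (0.3995,0.8080,0.4330); lever o_n−o_4 = (2.0017,0.8917,-0.0466)
cross product → J_v[:, 4] = (-0.4238,0.8854,-1.2611)
J_ω[:, 4] = z_4
entry J[2][4] = -1.2611

-1.261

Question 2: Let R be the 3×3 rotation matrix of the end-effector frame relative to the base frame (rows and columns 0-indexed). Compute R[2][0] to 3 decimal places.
-0.594

End-effector x-axis (col 0 of R) = (0.5602,-0.5776,-0.5937)
R[2][0] = -0.5937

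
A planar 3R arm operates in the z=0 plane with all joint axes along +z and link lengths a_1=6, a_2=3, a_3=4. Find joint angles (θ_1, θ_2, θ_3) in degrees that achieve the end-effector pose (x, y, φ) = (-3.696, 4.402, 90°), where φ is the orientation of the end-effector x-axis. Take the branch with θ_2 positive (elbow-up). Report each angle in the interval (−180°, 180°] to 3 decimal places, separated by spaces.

150.000 150.003 149.996

wrist centre = target − a_3·(cos φ, sin φ) = (-3.6960, 0.4020)
cos θ_2 = (13.8220−6²−3²)/(2·6·3) = -0.8661; θ_2 = 150.0034° (elbow-up)
β = atan2(0.4020,-3.6960) = 173.7926°; ψ = atan2(1.4998,3.4018) = 23.7924°
θ_1 = β − ψ = 150.0002°
θ_3 = φ − θ_1 − θ_2 = 149.9964° (wrapped to (-180°,180°])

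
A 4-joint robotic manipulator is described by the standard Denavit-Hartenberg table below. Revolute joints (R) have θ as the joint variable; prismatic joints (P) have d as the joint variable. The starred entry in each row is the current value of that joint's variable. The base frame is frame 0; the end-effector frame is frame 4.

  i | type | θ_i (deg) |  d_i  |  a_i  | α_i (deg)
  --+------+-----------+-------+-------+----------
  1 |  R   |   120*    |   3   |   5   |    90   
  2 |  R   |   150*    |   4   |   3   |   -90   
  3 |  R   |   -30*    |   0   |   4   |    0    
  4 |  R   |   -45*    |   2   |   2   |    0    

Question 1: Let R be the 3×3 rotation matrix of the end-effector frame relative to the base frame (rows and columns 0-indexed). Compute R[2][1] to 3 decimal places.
End-effector y-axis (col 1 of R) = (0.1941,-0.8539,0.4830)
R[2][1] = 0.4830

0.483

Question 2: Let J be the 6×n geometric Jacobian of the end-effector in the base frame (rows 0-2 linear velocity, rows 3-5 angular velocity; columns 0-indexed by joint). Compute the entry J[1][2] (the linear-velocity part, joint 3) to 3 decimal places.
-4.940

axis z_2 = (0.2500,-0.4330,-0.8660); lever o_n−o_2 = (5.6292,-1.8864,0.2588)
cross product → J_v[:, 2] = (-1.7457,-4.9398,1.9659)
J_ω[:, 2] = z_2
entry J[1][2] = -4.9398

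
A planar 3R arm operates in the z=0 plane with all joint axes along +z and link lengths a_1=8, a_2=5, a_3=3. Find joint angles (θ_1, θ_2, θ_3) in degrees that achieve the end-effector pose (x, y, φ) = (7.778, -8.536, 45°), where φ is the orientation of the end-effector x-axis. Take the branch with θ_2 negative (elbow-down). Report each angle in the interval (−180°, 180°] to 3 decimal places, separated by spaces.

wrist centre = target − a_3·(cos φ, sin φ) = (5.6567, -10.6573)
cos θ_2 = (145.5765−8²−5²)/(2·8·5) = 0.7072; θ_2 = -44.9919° (elbow-down)
β = atan2(-10.6573,5.6567) = -62.0416°; ψ = atan2(-3.5350,11.5360) = -17.0369°
θ_1 = β − ψ = -45.0047°
θ_3 = φ − θ_1 − θ_2 = 134.9967° (wrapped to (-180°,180°])

-45.005 -44.992 134.997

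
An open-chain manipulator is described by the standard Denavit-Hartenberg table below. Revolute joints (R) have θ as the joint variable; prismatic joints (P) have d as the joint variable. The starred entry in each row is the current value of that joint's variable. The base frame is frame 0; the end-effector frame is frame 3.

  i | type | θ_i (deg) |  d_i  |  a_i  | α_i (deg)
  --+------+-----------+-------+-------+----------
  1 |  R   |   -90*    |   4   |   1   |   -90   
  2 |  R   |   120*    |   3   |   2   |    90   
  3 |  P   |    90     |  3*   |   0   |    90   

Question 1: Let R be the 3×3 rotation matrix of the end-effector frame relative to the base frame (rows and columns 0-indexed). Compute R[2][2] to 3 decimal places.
-0.866

End-effector z-axis (col 2 of R) = (-0.0000,0.5000,-0.8660)
R[2][2] = -0.8660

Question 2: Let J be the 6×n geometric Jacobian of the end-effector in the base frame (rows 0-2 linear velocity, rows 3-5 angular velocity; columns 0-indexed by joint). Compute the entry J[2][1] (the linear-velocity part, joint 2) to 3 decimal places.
axis z_1 = (1.0000,0.0000,0.0000); lever o_n−o_1 = (3.0000,-1.5981,-3.2321)
cross product → J_v[:, 1] = (-0.0000,3.2321,-1.5981)
J_ω[:, 1] = z_1
entry J[2][1] = -1.5981

-1.598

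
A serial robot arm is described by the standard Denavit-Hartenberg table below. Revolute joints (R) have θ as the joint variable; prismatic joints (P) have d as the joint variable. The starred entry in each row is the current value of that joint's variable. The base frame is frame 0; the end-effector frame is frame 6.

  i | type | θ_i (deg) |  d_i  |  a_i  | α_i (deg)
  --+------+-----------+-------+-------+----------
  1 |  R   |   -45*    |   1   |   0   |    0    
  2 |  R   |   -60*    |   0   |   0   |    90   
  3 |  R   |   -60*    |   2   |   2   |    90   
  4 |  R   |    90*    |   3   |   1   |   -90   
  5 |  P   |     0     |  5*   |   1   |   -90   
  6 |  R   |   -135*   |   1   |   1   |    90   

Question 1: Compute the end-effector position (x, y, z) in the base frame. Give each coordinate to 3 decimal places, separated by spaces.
-2.253 4.316 3.210

after link 1: o_1 = (0.0000, 0.0000, 1.0000)
after link 2: o_2 = (0.0000, 0.0000, 1.0000)
after link 3: o_3 = (-2.1907, -0.4483, -0.7321)
after link 4: o_4 = (-2.4842, 2.3201, -2.2321)
after link 5: o_5 = (-2.8030, 4.9937, 2.0981)
after link 6: o_6 = (-2.2527, 4.3157, 3.2104)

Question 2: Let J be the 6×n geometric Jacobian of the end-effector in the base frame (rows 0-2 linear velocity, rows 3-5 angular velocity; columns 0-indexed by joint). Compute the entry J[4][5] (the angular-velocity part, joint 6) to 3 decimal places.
-0.837

axis z_5 = (-0.2241,-0.8365,0.5000); lever o_n−o_5 = (0.5504,-0.6780,1.1124)
cross product → J_v[:, 5] = (-0.5915,0.5245,0.6124)
J_ω[:, 5] = z_5
entry J[4][5] = -0.8365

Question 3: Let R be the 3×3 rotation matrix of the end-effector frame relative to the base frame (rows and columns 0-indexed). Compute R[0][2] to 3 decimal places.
End-effector z-axis (col 2 of R) = (0.5915,-0.5245,-0.6124)
R[0][2] = 0.5915

0.592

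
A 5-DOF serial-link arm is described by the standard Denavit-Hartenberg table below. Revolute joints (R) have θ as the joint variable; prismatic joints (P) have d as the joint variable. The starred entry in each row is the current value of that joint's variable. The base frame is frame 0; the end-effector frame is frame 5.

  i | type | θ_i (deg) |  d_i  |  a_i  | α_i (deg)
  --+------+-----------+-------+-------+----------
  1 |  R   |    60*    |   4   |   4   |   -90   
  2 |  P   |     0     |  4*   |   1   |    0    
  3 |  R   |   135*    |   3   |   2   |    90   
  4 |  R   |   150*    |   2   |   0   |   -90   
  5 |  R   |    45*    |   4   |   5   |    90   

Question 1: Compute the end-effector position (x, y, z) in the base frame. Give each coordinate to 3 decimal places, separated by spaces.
-1.553 7.917 7.251

after link 1: o_1 = (2.0000, 3.4641, 4.0000)
after link 2: o_2 = (-0.9641, 6.3301, 4.0000)
after link 3: o_3 = (-4.2693, 6.6054, 2.5858)
after link 4: o_4 = (-3.5622, 7.8301, 1.1716)
after link 5: o_5 = (-1.5535, 7.9166, 7.2508)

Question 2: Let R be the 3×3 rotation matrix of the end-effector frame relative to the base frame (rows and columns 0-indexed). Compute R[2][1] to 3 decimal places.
0.354

End-effector y-axis (col 1 of R) = (0.9268,-0.1268,0.3536)
R[2][1] = 0.3536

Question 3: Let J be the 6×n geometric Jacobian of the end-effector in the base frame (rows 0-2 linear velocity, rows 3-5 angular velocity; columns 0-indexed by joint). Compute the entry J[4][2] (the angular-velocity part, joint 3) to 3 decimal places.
axis z_2 = (-0.8660,0.5000,0.0000); lever o_n−o_2 = (-0.5894,1.5865,3.2508)
cross product → J_v[:, 2] = (1.6254,2.8153,-1.0793)
J_ω[:, 2] = z_2
entry J[4][2] = 0.5000

0.500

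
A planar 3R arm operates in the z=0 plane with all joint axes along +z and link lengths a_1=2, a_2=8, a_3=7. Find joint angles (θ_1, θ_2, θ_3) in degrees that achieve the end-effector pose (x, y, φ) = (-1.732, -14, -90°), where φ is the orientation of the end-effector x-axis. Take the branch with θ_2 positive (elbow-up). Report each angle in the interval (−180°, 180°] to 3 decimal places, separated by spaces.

wrist centre = target − a_3·(cos φ, sin φ) = (-1.7320, -7.0000)
cos θ_2 = (51.9998−2²−8²)/(2·2·8) = -0.5000; θ_2 = 120.0004° (elbow-up)
β = atan2(-7.0000,-1.7320) = -103.8975°; ψ = atan2(6.9282,-2.0000) = 106.1025°
θ_1 = β − ψ = -210.0000°
θ_3 = φ − θ_1 − θ_2 = -0.0004° (wrapped to (-180°,180°])

150.000 120.000 -0.000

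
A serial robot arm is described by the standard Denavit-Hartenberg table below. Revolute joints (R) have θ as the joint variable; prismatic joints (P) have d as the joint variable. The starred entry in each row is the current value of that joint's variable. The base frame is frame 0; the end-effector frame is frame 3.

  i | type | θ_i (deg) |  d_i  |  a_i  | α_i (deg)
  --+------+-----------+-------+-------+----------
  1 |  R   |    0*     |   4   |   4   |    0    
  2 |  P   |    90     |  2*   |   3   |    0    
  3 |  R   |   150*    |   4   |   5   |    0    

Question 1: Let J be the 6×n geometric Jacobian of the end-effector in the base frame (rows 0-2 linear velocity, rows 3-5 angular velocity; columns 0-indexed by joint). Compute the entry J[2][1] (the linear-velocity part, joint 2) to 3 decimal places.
1.000

prismatic axis z_1 = (0.0000,0.0000,1.0000)
J_v[:, 1] = z_1; J_ω[:, 1] = (0,0,0)
entry J[2][1] = 1.0000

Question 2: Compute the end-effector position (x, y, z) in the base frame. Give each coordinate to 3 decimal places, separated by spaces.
after link 1: o_1 = (4.0000, 0.0000, 4.0000)
after link 2: o_2 = (4.0000, 3.0000, 6.0000)
after link 3: o_3 = (1.5000, -1.3301, 10.0000)

1.500 -1.330 10.000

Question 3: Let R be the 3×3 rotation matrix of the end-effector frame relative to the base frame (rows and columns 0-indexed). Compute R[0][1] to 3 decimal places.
0.866

End-effector y-axis (col 1 of R) = (0.8660,-0.5000,0.0000)
R[0][1] = 0.8660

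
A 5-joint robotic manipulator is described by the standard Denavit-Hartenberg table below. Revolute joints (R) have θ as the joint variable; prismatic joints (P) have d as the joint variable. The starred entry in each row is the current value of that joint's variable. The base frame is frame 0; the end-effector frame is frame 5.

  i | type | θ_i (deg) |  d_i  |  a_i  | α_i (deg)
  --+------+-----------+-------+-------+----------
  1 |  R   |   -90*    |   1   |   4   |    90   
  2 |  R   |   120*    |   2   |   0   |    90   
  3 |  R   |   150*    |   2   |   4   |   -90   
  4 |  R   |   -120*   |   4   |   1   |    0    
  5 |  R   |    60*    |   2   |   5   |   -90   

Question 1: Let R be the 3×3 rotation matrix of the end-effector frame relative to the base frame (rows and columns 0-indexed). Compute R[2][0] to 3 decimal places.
0.058

End-effector x-axis (col 0 of R) = (-0.2500,-0.9665,0.0580)
R[2][0] = 0.0580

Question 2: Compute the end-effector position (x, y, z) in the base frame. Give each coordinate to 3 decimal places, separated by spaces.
after link 1: o_1 = (0.0000, -4.0000, 1.0000)
after link 2: o_2 = (-2.0000, -4.0000, 1.0000)
after link 3: o_3 = (-4.0000, -7.4641, -1.0000)
after link 4: o_4 = (-0.2859, -8.9976, -1.9240)
after link 5: o_5 = (0.1962, -14.3301, -2.5000)

0.196 -14.330 -2.500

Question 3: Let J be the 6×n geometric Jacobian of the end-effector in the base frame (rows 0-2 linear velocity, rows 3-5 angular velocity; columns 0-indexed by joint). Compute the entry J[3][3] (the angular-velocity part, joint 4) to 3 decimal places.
axis z_3 = (0.8660,-0.2500,-0.4330); lever o_n−o_3 = (4.1962,-6.8660,-1.5000)
cross product → J_v[:, 3] = (-2.5981,-0.5179,-4.8971)
J_ω[:, 3] = z_3
entry J[3][3] = 0.8660

0.866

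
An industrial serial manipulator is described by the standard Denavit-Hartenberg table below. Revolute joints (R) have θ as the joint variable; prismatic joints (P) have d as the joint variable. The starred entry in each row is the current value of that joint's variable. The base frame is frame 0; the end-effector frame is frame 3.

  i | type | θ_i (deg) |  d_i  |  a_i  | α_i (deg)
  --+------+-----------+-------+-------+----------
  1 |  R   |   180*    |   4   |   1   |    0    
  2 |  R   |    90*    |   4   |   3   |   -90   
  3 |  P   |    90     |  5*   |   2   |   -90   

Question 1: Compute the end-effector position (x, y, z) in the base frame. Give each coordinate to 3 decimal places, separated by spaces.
4.000 -3.000 6.000

after link 1: o_1 = (-1.0000, 0.0000, 4.0000)
after link 2: o_2 = (-1.0000, -3.0000, 8.0000)
after link 3: o_3 = (4.0000, -3.0000, 6.0000)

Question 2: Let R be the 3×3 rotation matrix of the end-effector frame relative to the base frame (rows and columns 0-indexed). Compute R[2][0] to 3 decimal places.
-1.000

End-effector x-axis (col 0 of R) = (0.0000,-0.0000,-1.0000)
R[2][0] = -1.0000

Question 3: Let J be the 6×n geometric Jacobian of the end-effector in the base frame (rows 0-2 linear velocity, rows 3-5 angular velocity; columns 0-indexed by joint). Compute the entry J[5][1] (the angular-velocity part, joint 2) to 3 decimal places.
axis z_1 = (0.0000,0.0000,1.0000); lever o_n−o_1 = (5.0000,-3.0000,2.0000)
cross product → J_v[:, 1] = (3.0000,5.0000,-0.0000)
J_ω[:, 1] = z_1
entry J[5][1] = 1.0000

1.000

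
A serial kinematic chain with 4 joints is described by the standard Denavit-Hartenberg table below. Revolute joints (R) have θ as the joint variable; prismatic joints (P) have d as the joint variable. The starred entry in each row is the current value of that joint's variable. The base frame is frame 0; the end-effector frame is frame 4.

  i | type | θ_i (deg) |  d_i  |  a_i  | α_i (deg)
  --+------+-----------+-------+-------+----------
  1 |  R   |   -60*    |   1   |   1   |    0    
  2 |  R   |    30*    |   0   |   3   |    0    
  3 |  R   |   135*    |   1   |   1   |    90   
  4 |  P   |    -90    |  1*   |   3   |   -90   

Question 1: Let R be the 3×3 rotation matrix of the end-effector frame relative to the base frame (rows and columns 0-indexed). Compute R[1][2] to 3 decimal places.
0.966

End-effector z-axis (col 2 of R) = (-0.2588,0.9659,0.0000)
R[1][2] = 0.9659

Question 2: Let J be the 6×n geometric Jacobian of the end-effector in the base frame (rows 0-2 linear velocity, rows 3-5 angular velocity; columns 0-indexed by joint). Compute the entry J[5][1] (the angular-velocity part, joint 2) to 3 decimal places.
axis z_1 = (0.0000,0.0000,1.0000); lever o_n−o_1 = (3.3052,-0.2753,-2.0000)
cross product → J_v[:, 1] = (0.2753,3.3052,-0.0000)
J_ω[:, 1] = z_1
entry J[5][1] = 1.0000

1.000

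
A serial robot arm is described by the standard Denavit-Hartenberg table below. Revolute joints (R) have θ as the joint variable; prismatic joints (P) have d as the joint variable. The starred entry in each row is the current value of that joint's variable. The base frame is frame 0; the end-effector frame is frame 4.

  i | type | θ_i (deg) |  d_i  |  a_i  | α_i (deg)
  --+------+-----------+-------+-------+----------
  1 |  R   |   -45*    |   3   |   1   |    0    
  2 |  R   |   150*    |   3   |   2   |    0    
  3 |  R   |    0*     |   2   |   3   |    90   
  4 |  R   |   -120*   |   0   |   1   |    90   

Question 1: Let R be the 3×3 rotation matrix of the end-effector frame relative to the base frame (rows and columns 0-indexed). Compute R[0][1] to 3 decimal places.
0.966

End-effector y-axis (col 1 of R) = (0.9659,0.2588,0.0000)
R[0][1] = 0.9659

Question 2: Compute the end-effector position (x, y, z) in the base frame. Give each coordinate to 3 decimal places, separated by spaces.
after link 1: o_1 = (0.7071, -0.7071, 3.0000)
after link 2: o_2 = (0.1895, 1.2247, 6.0000)
after link 3: o_3 = (-0.5870, 4.1225, 8.0000)
after link 4: o_4 = (-0.4576, 3.6396, 7.1340)

-0.458 3.640 7.134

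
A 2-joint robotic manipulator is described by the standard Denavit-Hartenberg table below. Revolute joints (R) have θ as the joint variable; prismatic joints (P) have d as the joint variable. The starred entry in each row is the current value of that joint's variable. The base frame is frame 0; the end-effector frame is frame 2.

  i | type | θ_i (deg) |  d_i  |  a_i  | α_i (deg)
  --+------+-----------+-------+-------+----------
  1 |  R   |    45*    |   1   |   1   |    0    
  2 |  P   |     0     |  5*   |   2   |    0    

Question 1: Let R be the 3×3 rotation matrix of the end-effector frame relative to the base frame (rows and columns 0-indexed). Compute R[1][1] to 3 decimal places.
End-effector y-axis (col 1 of R) = (-0.7071,0.7071,0.0000)
R[1][1] = 0.7071

0.707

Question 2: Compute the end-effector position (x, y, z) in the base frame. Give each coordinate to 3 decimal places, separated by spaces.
after link 1: o_1 = (0.7071, 0.7071, 1.0000)
after link 2: o_2 = (2.1213, 2.1213, 6.0000)

2.121 2.121 6.000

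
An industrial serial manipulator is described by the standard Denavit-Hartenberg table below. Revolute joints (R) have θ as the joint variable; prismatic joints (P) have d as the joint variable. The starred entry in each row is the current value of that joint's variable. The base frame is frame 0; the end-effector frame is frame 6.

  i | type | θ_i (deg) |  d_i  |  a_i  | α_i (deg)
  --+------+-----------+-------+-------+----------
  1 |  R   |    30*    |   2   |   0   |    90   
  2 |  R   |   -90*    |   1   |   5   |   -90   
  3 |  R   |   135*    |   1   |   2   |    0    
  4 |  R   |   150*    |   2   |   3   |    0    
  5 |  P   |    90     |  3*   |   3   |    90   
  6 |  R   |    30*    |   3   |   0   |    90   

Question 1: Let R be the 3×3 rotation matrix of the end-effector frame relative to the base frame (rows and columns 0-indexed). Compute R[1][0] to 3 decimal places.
0.444

End-effector x-axis (col 0 of R) = (0.3209,0.4441,-0.8365)
R[1][0] = 0.4441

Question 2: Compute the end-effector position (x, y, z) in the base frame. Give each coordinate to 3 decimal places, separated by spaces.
7.499 -0.988 -6.036

after link 1: o_1 = (0.0000, 0.0000, 2.0000)
after link 2: o_2 = (0.5000, -0.8660, -3.0000)
after link 3: o_3 = (0.6589, 0.8587, -1.5858)
after link 4: o_4 = (3.8399, -0.6508, -2.3622)
after link 5: o_5 = (6.0497, 1.5216, -5.2600)
after link 6: o_6 = (7.4986, -0.9879, -6.0365)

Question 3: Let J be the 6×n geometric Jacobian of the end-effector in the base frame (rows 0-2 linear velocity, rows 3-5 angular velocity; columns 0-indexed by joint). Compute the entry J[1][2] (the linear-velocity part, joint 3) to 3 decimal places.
axis z_2 = (0.8660,0.5000,0.0000); lever o_n−o_2 = (6.9986,-0.1219,-3.0365)
cross product → J_v[:, 2] = (-1.5182,2.6297,-3.6049)
J_ω[:, 2] = z_2
entry J[1][2] = 2.6297

2.630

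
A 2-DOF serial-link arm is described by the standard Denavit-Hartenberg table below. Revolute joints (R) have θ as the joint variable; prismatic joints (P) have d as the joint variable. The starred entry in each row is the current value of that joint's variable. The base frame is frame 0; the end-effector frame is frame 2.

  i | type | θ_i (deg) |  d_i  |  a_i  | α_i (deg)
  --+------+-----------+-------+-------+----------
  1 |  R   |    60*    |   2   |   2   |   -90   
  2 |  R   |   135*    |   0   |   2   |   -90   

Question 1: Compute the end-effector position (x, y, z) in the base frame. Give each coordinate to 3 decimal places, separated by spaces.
after link 1: o_1 = (1.0000, 1.7321, 2.0000)
after link 2: o_2 = (0.2929, 0.5073, 0.5858)

0.293 0.507 0.586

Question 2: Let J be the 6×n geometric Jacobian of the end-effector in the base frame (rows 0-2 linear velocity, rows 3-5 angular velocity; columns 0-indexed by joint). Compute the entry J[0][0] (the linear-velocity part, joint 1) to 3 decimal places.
-0.507

axis z_0 = ẑ; lever o_n−o_0 = (0.2929,0.5073,0.5858)
cross product → J_v[:, 0] = (-0.5073,0.2929,0.0000)
J_ω[:, 0] = z_0
entry J[0][0] = -0.5073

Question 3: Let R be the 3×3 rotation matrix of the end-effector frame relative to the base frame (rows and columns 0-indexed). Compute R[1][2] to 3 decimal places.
-0.612

End-effector z-axis (col 2 of R) = (-0.3536,-0.6124,0.7071)
R[1][2] = -0.6124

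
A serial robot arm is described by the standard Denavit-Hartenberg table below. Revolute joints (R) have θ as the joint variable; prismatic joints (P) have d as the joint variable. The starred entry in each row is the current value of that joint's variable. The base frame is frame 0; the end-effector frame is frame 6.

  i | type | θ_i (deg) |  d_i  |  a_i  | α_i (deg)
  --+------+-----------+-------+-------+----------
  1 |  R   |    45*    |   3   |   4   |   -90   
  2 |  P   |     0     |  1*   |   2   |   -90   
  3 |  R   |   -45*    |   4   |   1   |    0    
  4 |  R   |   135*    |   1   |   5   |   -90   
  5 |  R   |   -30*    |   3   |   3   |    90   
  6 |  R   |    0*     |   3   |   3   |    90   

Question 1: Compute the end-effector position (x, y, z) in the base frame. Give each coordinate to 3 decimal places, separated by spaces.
7.563 -2.321 -7.598

after link 1: o_1 = (2.8284, 2.8284, 3.0000)
after link 2: o_2 = (3.5355, 4.9497, 3.0000)
after link 3: o_3 = (3.5355, 5.9497, -1.0000)
after link 4: o_4 = (7.0711, 2.4142, -2.0000)
after link 5: o_5 = (6.7869, -1.5442, -3.5000)
after link 6: o_6 = (7.5633, -2.3207, -7.5981)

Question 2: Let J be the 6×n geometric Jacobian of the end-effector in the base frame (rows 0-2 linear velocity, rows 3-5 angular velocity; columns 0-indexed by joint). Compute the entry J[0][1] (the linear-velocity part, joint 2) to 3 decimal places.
-0.707

prismatic axis z_1 = (-0.7071,0.7071,0.0000)
J_v[:, 1] = z_1; J_ω[:, 1] = (0,0,0)
entry J[0][1] = -0.7071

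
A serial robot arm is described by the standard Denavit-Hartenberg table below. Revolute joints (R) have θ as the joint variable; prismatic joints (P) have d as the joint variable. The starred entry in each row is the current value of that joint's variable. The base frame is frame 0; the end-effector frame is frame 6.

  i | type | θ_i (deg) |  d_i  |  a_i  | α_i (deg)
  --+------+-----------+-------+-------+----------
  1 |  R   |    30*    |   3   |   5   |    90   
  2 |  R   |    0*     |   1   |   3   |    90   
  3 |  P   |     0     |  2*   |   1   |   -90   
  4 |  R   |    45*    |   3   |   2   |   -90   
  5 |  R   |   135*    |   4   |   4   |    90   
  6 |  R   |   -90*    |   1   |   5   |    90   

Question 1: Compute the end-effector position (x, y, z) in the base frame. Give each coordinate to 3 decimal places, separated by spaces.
8.565 4.408 0.207

after link 1: o_1 = (4.3301, 2.5000, 3.0000)
after link 2: o_2 = (7.4282, 3.1340, 3.0000)
after link 3: o_3 = (8.2942, 3.6340, 1.0000)
after link 4: o_4 = (11.0190, 1.7430, 2.4142)
after link 5: o_5 = (5.4232, 1.7783, 3.2426)
after link 6: o_6 = (8.5645, 4.4084, 0.2071)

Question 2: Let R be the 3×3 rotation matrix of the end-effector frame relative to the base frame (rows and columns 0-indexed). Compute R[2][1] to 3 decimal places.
0.500

End-effector y-axis (col 1 of R) = (0.0795,0.8624,0.5000)
R[2][1] = 0.5000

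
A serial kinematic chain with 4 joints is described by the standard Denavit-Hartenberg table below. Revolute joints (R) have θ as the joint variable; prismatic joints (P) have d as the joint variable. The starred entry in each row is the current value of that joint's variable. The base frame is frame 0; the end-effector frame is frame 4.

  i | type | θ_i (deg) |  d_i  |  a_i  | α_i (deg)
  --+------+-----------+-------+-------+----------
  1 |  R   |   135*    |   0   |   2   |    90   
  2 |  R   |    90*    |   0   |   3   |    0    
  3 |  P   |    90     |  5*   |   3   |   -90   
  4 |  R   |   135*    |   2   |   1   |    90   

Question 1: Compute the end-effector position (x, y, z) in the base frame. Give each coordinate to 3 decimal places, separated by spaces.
3.243 2.828 1.000

after link 1: o_1 = (-1.4142, 1.4142, 0.0000)
after link 2: o_2 = (-1.4142, 1.4142, 3.0000)
after link 3: o_3 = (4.2426, 2.8284, 3.0000)
after link 4: o_4 = (3.2426, 2.8284, 1.0000)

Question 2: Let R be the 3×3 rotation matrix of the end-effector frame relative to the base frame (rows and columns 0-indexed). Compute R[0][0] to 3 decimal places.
End-effector x-axis (col 0 of R) = (-1.0000,0.0000,-0.0000)
R[0][0] = -1.0000

-1.000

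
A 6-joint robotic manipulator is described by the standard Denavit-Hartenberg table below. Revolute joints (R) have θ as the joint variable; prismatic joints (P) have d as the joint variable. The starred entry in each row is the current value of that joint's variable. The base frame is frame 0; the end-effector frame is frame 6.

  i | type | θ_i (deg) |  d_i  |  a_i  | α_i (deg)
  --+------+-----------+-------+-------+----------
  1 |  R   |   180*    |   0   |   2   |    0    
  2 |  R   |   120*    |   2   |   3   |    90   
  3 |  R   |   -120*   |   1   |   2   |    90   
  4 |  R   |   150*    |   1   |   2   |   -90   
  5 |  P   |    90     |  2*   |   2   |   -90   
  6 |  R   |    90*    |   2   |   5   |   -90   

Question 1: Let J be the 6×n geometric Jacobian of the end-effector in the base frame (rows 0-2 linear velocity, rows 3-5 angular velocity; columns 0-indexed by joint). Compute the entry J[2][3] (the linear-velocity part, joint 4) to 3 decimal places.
axis z_3 = (-0.4330,0.7500,0.5000); lever o_n−o_3 = (-2.1920,-1.3995,-1.7990)
cross product → J_v[:, 3] = (-0.6495,-1.8750,2.2500)
J_ω[:, 3] = z_3
entry J[2][3] = 2.2500

2.250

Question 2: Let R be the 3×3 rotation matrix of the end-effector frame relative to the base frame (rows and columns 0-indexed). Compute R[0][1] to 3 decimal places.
-0.217

End-effector y-axis (col 1 of R) = (-0.2165,-0.6250,0.7500)
R[0][1] = -0.2165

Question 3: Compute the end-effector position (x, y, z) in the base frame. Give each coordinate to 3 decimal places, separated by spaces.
after link 1: o_1 = (-2.0000, 0.0000, 0.0000)
after link 2: o_2 = (-0.5000, -2.5981, 2.0000)
after link 3: o_3 = (-1.8660, -2.2321, 0.2679)
after link 4: o_4 = (-2.7321, -2.7321, 2.2679)
after link 5: o_5 = (-0.1160, -3.7990, 2.1340)
after link 6: o_6 = (-4.0580, -3.6316, -1.5311)

-4.058 -3.632 -1.531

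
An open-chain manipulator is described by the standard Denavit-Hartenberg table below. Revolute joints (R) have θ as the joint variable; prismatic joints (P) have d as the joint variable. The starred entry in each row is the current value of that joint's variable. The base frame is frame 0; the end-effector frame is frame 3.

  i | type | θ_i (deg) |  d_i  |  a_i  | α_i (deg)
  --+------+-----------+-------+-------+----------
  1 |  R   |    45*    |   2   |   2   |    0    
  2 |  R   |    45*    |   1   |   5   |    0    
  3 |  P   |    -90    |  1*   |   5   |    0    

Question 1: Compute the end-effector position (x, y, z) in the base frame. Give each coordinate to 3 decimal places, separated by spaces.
after link 1: o_1 = (1.4142, 1.4142, 2.0000)
after link 2: o_2 = (1.4142, 6.4142, 3.0000)
after link 3: o_3 = (6.4142, 6.4142, 4.0000)

6.414 6.414 4.000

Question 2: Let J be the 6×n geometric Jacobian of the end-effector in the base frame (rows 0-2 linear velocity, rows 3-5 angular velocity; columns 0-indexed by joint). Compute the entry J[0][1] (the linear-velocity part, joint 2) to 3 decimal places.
-5.000

axis z_1 = (0.0000,0.0000,1.0000); lever o_n−o_1 = (5.0000,5.0000,2.0000)
cross product → J_v[:, 1] = (-5.0000,5.0000,0.0000)
J_ω[:, 1] = z_1
entry J[0][1] = -5.0000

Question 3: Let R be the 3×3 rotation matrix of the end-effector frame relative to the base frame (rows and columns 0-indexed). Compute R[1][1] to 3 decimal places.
1.000

End-effector y-axis (col 1 of R) = (0.0000,1.0000,0.0000)
R[1][1] = 1.0000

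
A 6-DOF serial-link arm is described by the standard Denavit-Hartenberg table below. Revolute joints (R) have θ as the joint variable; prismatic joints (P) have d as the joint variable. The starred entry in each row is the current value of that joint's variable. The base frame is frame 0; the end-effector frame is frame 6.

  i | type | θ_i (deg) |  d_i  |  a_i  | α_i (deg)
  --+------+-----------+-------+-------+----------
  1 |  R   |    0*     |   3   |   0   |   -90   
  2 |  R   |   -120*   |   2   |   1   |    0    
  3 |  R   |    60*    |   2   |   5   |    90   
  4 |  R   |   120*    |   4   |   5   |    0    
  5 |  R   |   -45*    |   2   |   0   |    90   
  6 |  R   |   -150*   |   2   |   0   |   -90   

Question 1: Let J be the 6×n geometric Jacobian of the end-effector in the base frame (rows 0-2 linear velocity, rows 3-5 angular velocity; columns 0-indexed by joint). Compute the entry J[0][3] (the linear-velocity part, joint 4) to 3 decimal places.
-1.906

axis z_3 = (-0.8660,0.0000,0.5000); lever o_n−o_3 = (-5.4802,3.8125,2.5080)
cross product → J_v[:, 3] = (-1.9062,-0.5681,-3.3017)
J_ω[:, 3] = z_3
entry J[0][3] = -1.9062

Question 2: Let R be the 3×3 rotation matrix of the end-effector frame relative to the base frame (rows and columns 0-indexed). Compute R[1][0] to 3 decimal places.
End-effector x-axis (col 0 of R) = (0.3209,-0.8365,-0.4441)
R[1][0] = -0.8365

-0.837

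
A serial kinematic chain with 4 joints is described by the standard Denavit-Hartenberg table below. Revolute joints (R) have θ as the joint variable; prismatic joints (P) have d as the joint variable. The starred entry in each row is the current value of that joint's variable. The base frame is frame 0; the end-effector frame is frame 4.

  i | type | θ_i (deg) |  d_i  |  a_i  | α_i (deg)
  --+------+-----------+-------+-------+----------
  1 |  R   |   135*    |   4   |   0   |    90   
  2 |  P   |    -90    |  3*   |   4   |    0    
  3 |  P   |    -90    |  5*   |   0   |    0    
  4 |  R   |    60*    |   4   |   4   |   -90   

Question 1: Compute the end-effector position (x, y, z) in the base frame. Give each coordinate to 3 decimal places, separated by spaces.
9.899 7.071 -3.464

after link 1: o_1 = (0.0000, 0.0000, 4.0000)
after link 2: o_2 = (2.1213, 2.1213, 0.0000)
after link 3: o_3 = (5.6569, 5.6569, 0.0000)
after link 4: o_4 = (9.8995, 7.0711, -3.4641)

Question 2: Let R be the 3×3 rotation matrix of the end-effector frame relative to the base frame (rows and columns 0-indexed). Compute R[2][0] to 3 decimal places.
End-effector x-axis (col 0 of R) = (0.3536,-0.3536,-0.8660)
R[2][0] = -0.8660

-0.866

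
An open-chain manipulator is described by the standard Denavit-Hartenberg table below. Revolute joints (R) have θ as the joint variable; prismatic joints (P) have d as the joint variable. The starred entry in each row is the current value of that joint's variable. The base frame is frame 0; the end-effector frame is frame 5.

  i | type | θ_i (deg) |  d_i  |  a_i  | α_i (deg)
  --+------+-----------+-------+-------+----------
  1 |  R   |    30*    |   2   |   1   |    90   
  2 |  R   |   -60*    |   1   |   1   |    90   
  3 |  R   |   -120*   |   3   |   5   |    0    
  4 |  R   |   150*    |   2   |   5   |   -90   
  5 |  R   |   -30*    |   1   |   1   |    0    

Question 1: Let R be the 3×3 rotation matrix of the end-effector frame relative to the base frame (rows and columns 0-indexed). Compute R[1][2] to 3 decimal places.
End-effector z-axis (col 2 of R) = (0.2165,-0.8750,0.4330)
R[1][2] = -0.8750

-0.875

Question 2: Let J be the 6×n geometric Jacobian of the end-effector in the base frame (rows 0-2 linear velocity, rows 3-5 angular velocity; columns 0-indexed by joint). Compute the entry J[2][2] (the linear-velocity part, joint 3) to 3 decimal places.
-0.460

axis z_2 = (-0.7500,-0.4330,-0.5000); lever o_n−o_2 = (-3.4898,-1.4016,-4.5514)
cross product → J_v[:, 2] = (1.2700,-1.6687,-0.4599)
J_ω[:, 2] = z_2
entry J[2][2] = -0.4599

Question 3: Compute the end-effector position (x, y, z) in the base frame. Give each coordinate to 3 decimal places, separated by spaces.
after link 1: o_1 = (0.8660, 0.5000, 2.0000)
after link 2: o_2 = (1.7990, -0.1160, 1.1340)
after link 3: o_3 = (-3.6986, 1.7099, 1.7990)
after link 4: o_4 = (-2.0736, -0.2386, -2.9510)
after link 5: o_5 = (-1.6908, -1.5176, -3.4175)

-1.691 -1.518 -3.417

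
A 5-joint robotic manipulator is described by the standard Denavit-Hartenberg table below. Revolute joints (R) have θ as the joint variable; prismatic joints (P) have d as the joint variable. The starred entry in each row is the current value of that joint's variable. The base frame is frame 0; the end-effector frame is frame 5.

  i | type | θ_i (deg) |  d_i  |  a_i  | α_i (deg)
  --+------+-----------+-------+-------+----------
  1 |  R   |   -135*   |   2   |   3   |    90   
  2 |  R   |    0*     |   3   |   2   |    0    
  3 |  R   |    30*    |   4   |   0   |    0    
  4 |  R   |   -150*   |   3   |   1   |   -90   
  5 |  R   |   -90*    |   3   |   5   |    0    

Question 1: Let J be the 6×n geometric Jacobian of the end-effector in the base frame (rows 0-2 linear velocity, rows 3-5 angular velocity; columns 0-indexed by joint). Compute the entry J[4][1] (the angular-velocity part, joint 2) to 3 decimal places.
axis z_1 = (-0.7071,0.7071,0.0000); lever o_n−o_1 = (-13.5044,7.7088,-2.3660)
cross product → J_v[:, 1] = (-1.6730,-1.6730,4.0981)
J_ω[:, 1] = z_1
entry J[4][1] = 0.7071

0.707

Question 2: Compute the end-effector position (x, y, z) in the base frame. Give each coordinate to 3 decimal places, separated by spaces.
after link 1: o_1 = (-2.1213, -2.1213, 2.0000)
after link 2: o_2 = (-5.6569, -1.4142, 2.0000)
after link 3: o_3 = (-8.4853, 1.4142, 2.0000)
after link 4: o_4 = (-10.2530, 3.8891, 1.1340)
after link 5: o_5 = (-15.6257, 5.5875, -0.3660)

-15.626 5.588 -0.366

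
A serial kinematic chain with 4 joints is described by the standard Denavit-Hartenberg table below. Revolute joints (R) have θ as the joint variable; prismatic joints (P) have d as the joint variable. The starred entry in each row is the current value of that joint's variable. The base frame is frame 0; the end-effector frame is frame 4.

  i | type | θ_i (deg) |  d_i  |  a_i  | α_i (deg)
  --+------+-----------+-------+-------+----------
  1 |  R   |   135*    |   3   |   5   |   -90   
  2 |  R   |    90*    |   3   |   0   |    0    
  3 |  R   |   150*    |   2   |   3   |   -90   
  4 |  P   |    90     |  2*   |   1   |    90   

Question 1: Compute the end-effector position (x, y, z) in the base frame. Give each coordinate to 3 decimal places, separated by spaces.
after link 1: o_1 = (-3.5355, 3.5355, 3.0000)
after link 2: o_2 = (-5.6569, 1.4142, 3.0000)
after link 3: o_3 = (-6.0104, -1.0607, 5.5981)
after link 4: o_4 = (-6.5280, 0.8712, 6.5981)

-6.528 0.871 6.598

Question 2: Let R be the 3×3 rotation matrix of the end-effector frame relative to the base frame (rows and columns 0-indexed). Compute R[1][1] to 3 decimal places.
End-effector y-axis (col 1 of R) = (-0.6124,0.6124,0.5000)
R[1][1] = 0.6124

0.612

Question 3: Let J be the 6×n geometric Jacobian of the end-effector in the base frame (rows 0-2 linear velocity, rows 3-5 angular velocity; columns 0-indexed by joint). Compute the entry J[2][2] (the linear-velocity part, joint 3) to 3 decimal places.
axis z_2 = (-0.7071,-0.7071,0.0000); lever o_n−o_2 = (-0.8712,-0.5430,3.5981)
cross product → J_v[:, 2] = (-2.5442,2.5442,-0.2321)
J_ω[:, 2] = z_2
entry J[2][2] = -0.2321

-0.232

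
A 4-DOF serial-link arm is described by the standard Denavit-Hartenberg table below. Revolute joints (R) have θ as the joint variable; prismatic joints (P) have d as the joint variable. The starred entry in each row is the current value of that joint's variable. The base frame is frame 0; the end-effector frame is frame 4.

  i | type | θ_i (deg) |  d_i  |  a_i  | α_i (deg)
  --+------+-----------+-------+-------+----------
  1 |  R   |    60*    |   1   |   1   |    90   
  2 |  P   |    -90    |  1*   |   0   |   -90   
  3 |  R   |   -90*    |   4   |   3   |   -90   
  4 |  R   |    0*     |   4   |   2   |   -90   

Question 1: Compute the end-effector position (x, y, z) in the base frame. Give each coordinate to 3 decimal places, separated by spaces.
7.696 1.330 -3.000

after link 1: o_1 = (0.5000, 0.8660, 1.0000)
after link 2: o_2 = (1.3660, 0.3660, 1.0000)
after link 3: o_3 = (5.9641, 2.3301, 1.0000)
after link 4: o_4 = (7.6962, 1.3301, -3.0000)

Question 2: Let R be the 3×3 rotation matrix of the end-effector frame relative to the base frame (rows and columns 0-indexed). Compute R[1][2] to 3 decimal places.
End-effector z-axis (col 2 of R) = (-0.5000,-0.8660,-0.0000)
R[1][2] = -0.8660

-0.866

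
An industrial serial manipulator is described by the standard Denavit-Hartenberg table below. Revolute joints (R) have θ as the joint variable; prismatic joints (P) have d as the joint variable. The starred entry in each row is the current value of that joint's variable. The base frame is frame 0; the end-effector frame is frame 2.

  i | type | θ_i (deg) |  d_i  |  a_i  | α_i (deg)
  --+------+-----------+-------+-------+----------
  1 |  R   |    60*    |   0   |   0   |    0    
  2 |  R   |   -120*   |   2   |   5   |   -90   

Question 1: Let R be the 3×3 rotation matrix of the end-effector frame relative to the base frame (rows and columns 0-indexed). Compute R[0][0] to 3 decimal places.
0.500

End-effector x-axis (col 0 of R) = (0.5000,-0.8660,0.0000)
R[0][0] = 0.5000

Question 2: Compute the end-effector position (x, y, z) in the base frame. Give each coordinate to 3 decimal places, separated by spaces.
2.500 -4.330 2.000

after link 1: o_1 = (0.0000, 0.0000, 0.0000)
after link 2: o_2 = (2.5000, -4.3301, 2.0000)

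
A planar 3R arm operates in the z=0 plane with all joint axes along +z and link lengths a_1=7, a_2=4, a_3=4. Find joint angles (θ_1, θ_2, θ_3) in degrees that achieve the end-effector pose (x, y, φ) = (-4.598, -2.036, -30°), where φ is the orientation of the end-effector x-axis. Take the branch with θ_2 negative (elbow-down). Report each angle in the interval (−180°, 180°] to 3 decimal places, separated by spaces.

wrist centre = target − a_3·(cos φ, sin φ) = (-8.0621, -0.0360)
cos θ_2 = (64.9988−7²−4²)/(2·7·4) = -0.0000; θ_2 = -90.0012° (elbow-down)
β = atan2(-0.0360,-8.0621) = -179.7442°; ψ = atan2(-4.0000,6.9999) = -29.7452°
θ_1 = β − ψ = -149.9990°
θ_3 = φ − θ_1 − θ_2 = -149.9998° (wrapped to (-180°,180°])

-149.999 -90.001 -150.000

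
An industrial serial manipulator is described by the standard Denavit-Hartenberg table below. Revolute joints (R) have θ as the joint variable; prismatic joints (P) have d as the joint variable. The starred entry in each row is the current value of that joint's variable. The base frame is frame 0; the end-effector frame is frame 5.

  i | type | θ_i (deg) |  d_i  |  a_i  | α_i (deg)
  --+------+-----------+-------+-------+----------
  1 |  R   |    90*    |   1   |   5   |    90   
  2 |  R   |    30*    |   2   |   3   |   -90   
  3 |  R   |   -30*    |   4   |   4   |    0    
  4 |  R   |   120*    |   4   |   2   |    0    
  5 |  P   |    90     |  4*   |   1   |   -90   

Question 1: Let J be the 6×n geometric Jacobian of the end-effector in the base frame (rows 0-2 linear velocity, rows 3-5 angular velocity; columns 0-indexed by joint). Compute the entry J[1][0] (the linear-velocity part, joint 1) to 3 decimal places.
2.000

axis z_0 = ẑ; lever o_n−o_0 = (2.0000,3.7321,14.1244)
cross product → J_v[:, 0] = (-3.7321,2.0000,0.0000)
J_ω[:, 0] = z_0
entry J[1][0] = 2.0000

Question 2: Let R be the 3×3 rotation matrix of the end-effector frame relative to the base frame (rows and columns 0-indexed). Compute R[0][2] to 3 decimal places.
1.000

End-effector z-axis (col 2 of R) = (1.0000,-0.0000,-0.0000)
R[0][2] = 1.0000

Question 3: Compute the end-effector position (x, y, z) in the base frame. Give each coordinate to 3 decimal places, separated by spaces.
after link 1: o_1 = (0.0000, 5.0000, 1.0000)
after link 2: o_2 = (2.0000, 7.5981, 2.5000)
after link 3: o_3 = (4.0000, 8.5981, 7.6962)
after link 4: o_4 = (2.0000, 6.5981, 11.1603)
after link 5: o_5 = (2.0000, 3.7321, 14.1244)

2.000 3.732 14.124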